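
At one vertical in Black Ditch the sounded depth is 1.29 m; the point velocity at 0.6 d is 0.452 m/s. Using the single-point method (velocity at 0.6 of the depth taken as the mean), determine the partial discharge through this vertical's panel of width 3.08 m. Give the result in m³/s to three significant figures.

v̄ = v₀.₆ = 0.452 m/s
q = v̄ × d × w = 0.4520 × 1.29 × 3.08 = 1.796 m³/s

1.80 m³/s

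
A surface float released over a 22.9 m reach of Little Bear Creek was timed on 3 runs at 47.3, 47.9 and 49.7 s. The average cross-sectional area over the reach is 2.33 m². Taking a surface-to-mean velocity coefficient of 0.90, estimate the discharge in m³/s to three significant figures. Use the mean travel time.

0.994 m³/s

t̄ = (47.3 + 47.9 + 49.7) / 3 = 48.3 s
v_surface = L / t̄ = 22.9 / 48.3 = 0.4741 m/s
v_mean = 0.90 × 0.4741 = 0.4267 m/s
Q = A × v_mean = 2.33 × 0.4267 = 0.9942 m³/s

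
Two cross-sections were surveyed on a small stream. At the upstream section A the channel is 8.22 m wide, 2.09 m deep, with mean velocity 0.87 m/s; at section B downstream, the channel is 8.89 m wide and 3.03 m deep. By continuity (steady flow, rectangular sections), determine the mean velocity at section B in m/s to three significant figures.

0.555 m/s

Q = A₁V₁ = (8.22×2.09) × 0.87 = 14.95 m³/s
A₂ = 8.89 × 3.03 = 26.94 m²
V₂ = Q/A₂ = 14.95/26.94 = 0.5549 m/s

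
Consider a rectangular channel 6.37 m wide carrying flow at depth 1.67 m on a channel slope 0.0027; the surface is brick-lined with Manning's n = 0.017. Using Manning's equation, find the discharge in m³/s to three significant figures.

34.6 m³/s

A = b·y = 6.37 × 1.67 = 10.64 m²
P = b + 2y = 6.37 + 2×1.67 = 9.710 m
R = A/P = 10.64/9.710 = 1.096 m
Q = (1/n)·A·R^(2/3)·S^(1/2) = (1/0.017) × 10.64 × 1.096^(2/3) × 0.0027^(1/2) = 34.56 m³/s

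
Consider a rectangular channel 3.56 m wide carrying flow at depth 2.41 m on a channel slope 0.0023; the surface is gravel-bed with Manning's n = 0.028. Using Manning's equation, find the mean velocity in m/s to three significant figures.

A = b·y = 3.56 × 2.41 = 8.580 m²
P = b + 2y = 3.56 + 2×2.41 = 8.380 m
R = A/P = 8.580/8.380 = 1.024 m
Q = (1/n)·A·R^(2/3)·S^(1/2) = (1/0.028) × 8.580 × 1.024^(2/3) × 0.0023^(1/2) = 14.93 m³/s
V = Q/A = 14.93/8.580 = 1.740 m/s

1.74 m/s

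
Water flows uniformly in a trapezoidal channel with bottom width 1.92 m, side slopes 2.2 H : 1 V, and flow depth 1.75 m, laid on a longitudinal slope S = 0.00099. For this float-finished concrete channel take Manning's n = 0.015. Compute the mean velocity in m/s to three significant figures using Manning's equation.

A = (b + z·y)·y = (1.92 + 2.2×1.75)×1.75 = 10.10 m²
P = b + 2y√(1+z²) = 1.92 + 2×1.75×√(1+2.2²) = 10.38 m
R = A/P = 10.10/10.38 = 0.9730 m
Q = (1/n)·A·R^(2/3)·S^(1/2) = (1/0.015) × 10.10 × 0.9730^(2/3) × 0.00099^(1/2) = 20.80 m³/s
V = Q/A = 20.80/10.10 = 2.060 m/s

2.06 m/s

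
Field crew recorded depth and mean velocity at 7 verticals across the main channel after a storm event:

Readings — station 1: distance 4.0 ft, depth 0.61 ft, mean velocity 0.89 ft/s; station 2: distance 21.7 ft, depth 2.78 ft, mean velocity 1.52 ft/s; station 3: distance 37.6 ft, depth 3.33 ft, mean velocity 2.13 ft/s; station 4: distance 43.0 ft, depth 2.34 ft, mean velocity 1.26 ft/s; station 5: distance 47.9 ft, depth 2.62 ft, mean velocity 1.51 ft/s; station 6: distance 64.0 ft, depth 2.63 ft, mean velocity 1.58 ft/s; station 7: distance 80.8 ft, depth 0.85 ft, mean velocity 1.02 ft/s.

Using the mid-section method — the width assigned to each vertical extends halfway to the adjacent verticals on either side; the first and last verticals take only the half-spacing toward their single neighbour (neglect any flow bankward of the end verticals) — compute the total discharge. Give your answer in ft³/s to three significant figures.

284 ft³/s

w_1 = (21.7 − 4.0)/2 = 8.85 ft; q_1 = 0.89 × 0.61 × 8.85 = 4.805 ft³/s
w_2 = (37.6 − 4.0)/2 = 16.8 ft; q_2 = 1.52 × 2.78 × 16.8 = 70.99 ft³/s
w_3 = (43.0 − 21.7)/2 = 10.65 ft; q_3 = 2.13 × 3.33 × 10.65 = 75.54 ft³/s
w_4 = (47.9 − 37.6)/2 = 5.15 ft; q_4 = 1.26 × 2.34 × 5.15 = 15.18 ft³/s
w_5 = (64.0 − 43.0)/2 = 10.5 ft; q_5 = 1.51 × 2.62 × 10.5 = 41.54 ft³/s
w_6 = (80.8 − 47.9)/2 = 16.45 ft; q_6 = 1.58 × 2.63 × 16.45 = 68.36 ft³/s
w_7 = (80.8 − 64.0)/2 = 8.4 ft; q_7 = 1.02 × 0.85 × 8.4 = 7.283 ft³/s
Q = Σ qᵢ = 283.7 ft³/s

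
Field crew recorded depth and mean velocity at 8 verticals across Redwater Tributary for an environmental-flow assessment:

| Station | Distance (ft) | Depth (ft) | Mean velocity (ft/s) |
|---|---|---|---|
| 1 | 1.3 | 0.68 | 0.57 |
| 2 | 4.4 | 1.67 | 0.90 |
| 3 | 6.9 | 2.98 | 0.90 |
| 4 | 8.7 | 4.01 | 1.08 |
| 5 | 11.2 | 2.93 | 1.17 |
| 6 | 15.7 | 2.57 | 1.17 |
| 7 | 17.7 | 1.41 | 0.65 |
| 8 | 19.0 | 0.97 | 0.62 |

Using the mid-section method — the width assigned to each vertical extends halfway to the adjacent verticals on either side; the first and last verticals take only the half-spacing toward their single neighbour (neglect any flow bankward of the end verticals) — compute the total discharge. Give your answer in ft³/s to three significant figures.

43.6 ft³/s

w_1 = (4.4 − 1.3)/2 = 1.55 ft; q_1 = 0.57 × 0.68 × 1.55 = 0.6008 ft³/s
w_2 = (6.9 − 1.3)/2 = 2.8 ft; q_2 = 0.90 × 1.67 × 2.8 = 4.208 ft³/s
w_3 = (8.7 − 4.4)/2 = 2.15 ft; q_3 = 0.90 × 2.98 × 2.15 = 5.766 ft³/s
w_4 = (11.2 − 6.9)/2 = 2.15 ft; q_4 = 1.08 × 4.01 × 2.15 = 9.311 ft³/s
w_5 = (15.7 − 8.7)/2 = 3.5 ft; q_5 = 1.17 × 2.93 × 3.5 = 12.00 ft³/s
w_6 = (17.7 − 11.2)/2 = 3.25 ft; q_6 = 1.17 × 2.57 × 3.25 = 9.772 ft³/s
w_7 = (19.0 − 15.7)/2 = 1.65 ft; q_7 = 0.65 × 1.41 × 1.65 = 1.512 ft³/s
w_8 = (19.0 − 17.7)/2 = 0.65 ft; q_8 = 0.62 × 0.97 × 0.65 = 0.3909 ft³/s
Q = Σ qᵢ = 43.56 ft³/s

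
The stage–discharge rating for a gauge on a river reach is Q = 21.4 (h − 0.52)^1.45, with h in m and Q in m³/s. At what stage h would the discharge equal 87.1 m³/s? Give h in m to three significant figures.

3.15 m

h − h₀ = (Q/C)^(1/b) = (87.1/21.4)^(1/1.45) = 2.633 m
h = 0.52 + 2.633 = 3.153 m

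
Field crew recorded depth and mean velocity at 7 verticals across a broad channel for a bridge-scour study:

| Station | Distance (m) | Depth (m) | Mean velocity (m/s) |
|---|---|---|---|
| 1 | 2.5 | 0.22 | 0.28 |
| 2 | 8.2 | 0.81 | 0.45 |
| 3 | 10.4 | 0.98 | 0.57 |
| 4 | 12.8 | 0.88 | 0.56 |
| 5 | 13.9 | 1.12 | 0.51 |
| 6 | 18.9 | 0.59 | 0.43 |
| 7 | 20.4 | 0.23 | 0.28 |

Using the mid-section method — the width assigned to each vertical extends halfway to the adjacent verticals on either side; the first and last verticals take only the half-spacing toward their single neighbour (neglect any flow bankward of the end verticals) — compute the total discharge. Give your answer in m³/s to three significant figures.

w_1 = (8.2 − 2.5)/2 = 2.85 m; q_1 = 0.28 × 0.22 × 2.85 = 0.1756 m³/s
w_2 = (10.4 − 2.5)/2 = 3.95 m; q_2 = 0.45 × 0.81 × 3.95 = 1.440 m³/s
w_3 = (12.8 − 8.2)/2 = 2.3 m; q_3 = 0.57 × 0.98 × 2.3 = 1.285 m³/s
w_4 = (13.9 − 10.4)/2 = 1.75 m; q_4 = 0.56 × 0.88 × 1.75 = 0.8624 m³/s
w_5 = (18.9 − 12.8)/2 = 3.05 m; q_5 = 0.51 × 1.12 × 3.05 = 1.742 m³/s
w_6 = (20.4 − 13.9)/2 = 3.25 m; q_6 = 0.43 × 0.59 × 3.25 = 0.8245 m³/s
w_7 = (20.4 − 18.9)/2 = 0.75 m; q_7 = 0.28 × 0.23 × 0.75 = 0.04830 m³/s
Q = Σ qᵢ = 6.378 m³/s

6.38 m³/s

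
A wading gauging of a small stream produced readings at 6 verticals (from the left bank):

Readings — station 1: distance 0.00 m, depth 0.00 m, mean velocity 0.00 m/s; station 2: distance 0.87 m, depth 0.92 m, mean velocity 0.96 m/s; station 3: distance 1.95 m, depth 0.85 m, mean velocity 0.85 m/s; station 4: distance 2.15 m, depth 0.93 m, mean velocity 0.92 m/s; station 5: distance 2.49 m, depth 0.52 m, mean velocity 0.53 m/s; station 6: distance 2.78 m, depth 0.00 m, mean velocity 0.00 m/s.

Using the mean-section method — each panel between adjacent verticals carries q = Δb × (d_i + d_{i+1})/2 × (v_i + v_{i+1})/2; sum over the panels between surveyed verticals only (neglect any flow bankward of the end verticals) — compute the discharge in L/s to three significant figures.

Panel 1-2: Δb = 0.87 m, d̄ = (0.00+0.92)/2 = 0.46, v̄ = (0.00+0.96)/2 = 0.48 → q = 0.87×0.46×0.48 = 0.1921 m³/s
Panel 2-3: Δb = 1.08 m, d̄ = (0.92+0.85)/2 = 0.885, v̄ = (0.96+0.85)/2 = 0.905 → q = 1.08×0.885×0.905 = 0.8650 m³/s
Panel 3-4: Δb = 0.2 m, d̄ = (0.85+0.93)/2 = 0.89, v̄ = (0.85+0.92)/2 = 0.885 → q = 0.2×0.89×0.885 = 0.1575 m³/s
Panel 4-5: Δb = 0.34 m, d̄ = (0.93+0.52)/2 = 0.725, v̄ = (0.92+0.53)/2 = 0.725 → q = 0.34×0.725×0.725 = 0.1787 m³/s
Panel 5-6: Δb = 0.29 m, d̄ = (0.52+0.00)/2 = 0.26, v̄ = (0.53+0.00)/2 = 0.265 → q = 0.29×0.26×0.265 = 0.01998 m³/s
Q = Σ q = 1.413 m³/s
= 1.413 × 1000 = 1413 L/s

1410 L/s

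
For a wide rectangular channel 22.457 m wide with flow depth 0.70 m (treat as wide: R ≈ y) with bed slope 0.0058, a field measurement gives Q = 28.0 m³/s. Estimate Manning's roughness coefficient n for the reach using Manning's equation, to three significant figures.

A = b·y = 22.457 × 0.70 = 15.72 m²
Wide channel: R ≈ y = 0.70 m
n = (1/Q)·A·R^(2/3)·S^(1/2) = (1/28.0) × 15.72 × 0.7884 × 0.07616 = 0.03371

0.0337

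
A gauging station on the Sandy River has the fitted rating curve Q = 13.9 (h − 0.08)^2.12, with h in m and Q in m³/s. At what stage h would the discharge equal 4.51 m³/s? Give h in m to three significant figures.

h − h₀ = (Q/C)^(1/b) = (4.51/13.9)^(1/2.12) = 0.5881 m
h = 0.08 + 0.5881 = 0.6681 m

0.668 m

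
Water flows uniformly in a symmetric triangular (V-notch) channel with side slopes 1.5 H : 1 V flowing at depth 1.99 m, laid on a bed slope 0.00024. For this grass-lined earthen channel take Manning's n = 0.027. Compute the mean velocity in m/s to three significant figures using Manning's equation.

0.506 m/s

A = z·y² = 1.5×1.99² = 5.940 m²
P = 2y√(1+z²) = 2×1.99×√(1+1.5²) = 7.175 m
R = A/P = 5.940/7.175 = 0.8279 m
Q = (1/n)·A·R^(2/3)·S^(1/2) = (1/0.027) × 5.940 × 0.8279^(2/3) × 0.00024^(1/2) = 3.005 m³/s
V = Q/A = 3.005/5.940 = 0.5059 m/s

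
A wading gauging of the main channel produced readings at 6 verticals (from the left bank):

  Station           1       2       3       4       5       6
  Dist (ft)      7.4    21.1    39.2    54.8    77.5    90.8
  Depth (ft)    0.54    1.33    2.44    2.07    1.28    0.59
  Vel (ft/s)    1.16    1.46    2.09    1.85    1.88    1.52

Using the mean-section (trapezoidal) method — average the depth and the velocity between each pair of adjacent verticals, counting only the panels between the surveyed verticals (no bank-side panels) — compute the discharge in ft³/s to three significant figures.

239 ft³/s

Panel 1-2: Δb = 13.7 ft, d̄ = (0.54+1.33)/2 = 0.935, v̄ = (1.16+1.46)/2 = 1.31 → q = 13.7×0.935×1.31 = 16.78 ft³/s
Panel 2-3: Δb = 18.1 ft, d̄ = (1.33+2.44)/2 = 1.885, v̄ = (1.46+2.09)/2 = 1.775 → q = 18.1×1.885×1.775 = 60.56 ft³/s
Panel 3-4: Δb = 15.6 ft, d̄ = (2.44+2.07)/2 = 2.255, v̄ = (2.09+1.85)/2 = 1.97 → q = 15.6×2.255×1.97 = 69.30 ft³/s
Panel 4-5: Δb = 22.7 ft, d̄ = (2.07+1.28)/2 = 1.675, v̄ = (1.85+1.88)/2 = 1.865 → q = 22.7×1.675×1.865 = 70.91 ft³/s
Panel 5-6: Δb = 13.3 ft, d̄ = (1.28+0.59)/2 = 0.935, v̄ = (1.88+1.52)/2 = 1.7 → q = 13.3×0.935×1.7 = 21.14 ft³/s
Q = Σ q = 238.7 ft³/s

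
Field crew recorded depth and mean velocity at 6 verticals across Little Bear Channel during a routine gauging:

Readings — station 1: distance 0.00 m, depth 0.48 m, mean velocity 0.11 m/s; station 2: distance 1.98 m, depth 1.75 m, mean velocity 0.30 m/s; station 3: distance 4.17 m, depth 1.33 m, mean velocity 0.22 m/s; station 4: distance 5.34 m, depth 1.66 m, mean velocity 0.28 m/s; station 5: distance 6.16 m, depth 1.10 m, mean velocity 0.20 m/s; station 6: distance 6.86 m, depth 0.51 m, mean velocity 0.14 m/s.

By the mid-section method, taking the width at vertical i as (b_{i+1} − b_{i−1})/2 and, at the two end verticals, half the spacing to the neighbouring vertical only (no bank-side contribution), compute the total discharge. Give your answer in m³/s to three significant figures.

w_1 = (1.98 − 0.00)/2 = 0.99 m; q_1 = 0.11 × 0.48 × 0.99 = 0.05227 m³/s
w_2 = (4.17 − 0.00)/2 = 2.085 m; q_2 = 0.30 × 1.75 × 2.085 = 1.095 m³/s
w_3 = (5.34 − 1.98)/2 = 1.68 m; q_3 = 0.22 × 1.33 × 1.68 = 0.4916 m³/s
w_4 = (6.16 − 4.17)/2 = 0.995 m; q_4 = 0.28 × 1.66 × 0.995 = 0.4625 m³/s
w_5 = (6.86 − 5.34)/2 = 0.76 m; q_5 = 0.20 × 1.10 × 0.76 = 0.1672 m³/s
w_6 = (6.86 − 6.16)/2 = 0.35 m; q_6 = 0.14 × 0.51 × 0.35 = 0.02499 m³/s
Q = Σ qᵢ = 2.293 m³/s

2.29 m³/s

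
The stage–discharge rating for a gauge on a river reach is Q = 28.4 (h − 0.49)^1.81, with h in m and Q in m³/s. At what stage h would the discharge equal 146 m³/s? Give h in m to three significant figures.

h − h₀ = (Q/C)^(1/b) = (146/28.4)^(1/1.81) = 2.471 m
h = 0.49 + 2.471 = 2.961 m

2.96 m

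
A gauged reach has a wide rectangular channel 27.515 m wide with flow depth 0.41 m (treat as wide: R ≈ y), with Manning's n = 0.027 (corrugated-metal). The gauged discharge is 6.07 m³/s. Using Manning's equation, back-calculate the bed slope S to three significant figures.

0.000693

A = b·y = 27.515 × 0.41 = 11.28 m²
Wide channel: R ≈ y = 0.41 m
S = (Q·n / (1·A·R^(2/3)))² = (6.07×0.027 / (1×11.28×0.5519))² = 0.0006929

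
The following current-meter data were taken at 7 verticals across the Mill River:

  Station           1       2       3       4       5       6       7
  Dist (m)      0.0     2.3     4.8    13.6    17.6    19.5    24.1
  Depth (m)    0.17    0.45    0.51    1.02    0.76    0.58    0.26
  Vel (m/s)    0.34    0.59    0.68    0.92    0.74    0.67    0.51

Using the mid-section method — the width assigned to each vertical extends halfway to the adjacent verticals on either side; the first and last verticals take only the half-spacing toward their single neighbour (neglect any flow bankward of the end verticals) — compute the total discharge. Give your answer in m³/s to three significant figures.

w_1 = (2.3 − 0.0)/2 = 1.15 m; q_1 = 0.34 × 0.17 × 1.15 = 0.06647 m³/s
w_2 = (4.8 − 0.0)/2 = 2.4 m; q_2 = 0.59 × 0.45 × 2.4 = 0.6372 m³/s
w_3 = (13.6 − 2.3)/2 = 5.65 m; q_3 = 0.68 × 0.51 × 5.65 = 1.959 m³/s
w_4 = (17.6 − 4.8)/2 = 6.4 m; q_4 = 0.92 × 1.02 × 6.4 = 6.006 m³/s
w_5 = (19.5 − 13.6)/2 = 2.95 m; q_5 = 0.74 × 0.76 × 2.95 = 1.659 m³/s
w_6 = (24.1 − 17.6)/2 = 3.25 m; q_6 = 0.67 × 0.58 × 3.25 = 1.263 m³/s
w_7 = (24.1 − 19.5)/2 = 2.3 m; q_7 = 0.51 × 0.26 × 2.3 = 0.3050 m³/s
Q = Σ qᵢ = 11.90 m³/s

11.9 m³/s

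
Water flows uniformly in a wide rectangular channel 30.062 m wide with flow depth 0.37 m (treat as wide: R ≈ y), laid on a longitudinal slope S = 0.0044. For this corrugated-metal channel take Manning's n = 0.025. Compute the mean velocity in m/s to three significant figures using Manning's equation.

A = b·y = 30.062 × 0.37 = 11.12 m²
Wide channel: R ≈ y = 0.37 m
Q = (1/n)·A·R^(2/3)·S^(1/2) = (1/0.025) × 11.12 × 0.3700^(2/3) × 0.0044^(1/2) = 15.21 m³/s
V = Q/A = 15.21/11.12 = 1.367 m/s

1.37 m/s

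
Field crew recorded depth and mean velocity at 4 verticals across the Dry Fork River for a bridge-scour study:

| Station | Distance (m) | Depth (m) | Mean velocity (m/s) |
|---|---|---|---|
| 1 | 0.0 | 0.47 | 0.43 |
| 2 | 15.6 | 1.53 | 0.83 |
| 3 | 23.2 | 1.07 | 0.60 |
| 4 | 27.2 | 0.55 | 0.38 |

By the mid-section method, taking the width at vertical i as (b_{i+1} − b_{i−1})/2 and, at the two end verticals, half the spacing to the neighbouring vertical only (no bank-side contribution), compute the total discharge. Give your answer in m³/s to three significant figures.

20.4 m³/s

w_1 = (15.6 − 0.0)/2 = 7.8 m; q_1 = 0.43 × 0.47 × 7.8 = 1.576 m³/s
w_2 = (23.2 − 0.0)/2 = 11.6 m; q_2 = 0.83 × 1.53 × 11.6 = 14.73 m³/s
w_3 = (27.2 − 15.6)/2 = 5.8 m; q_3 = 0.60 × 1.07 × 5.8 = 3.724 m³/s
w_4 = (27.2 − 23.2)/2 = 2 m; q_4 = 0.38 × 0.55 × 2 = 0.4180 m³/s
Q = Σ qᵢ = 20.45 m³/s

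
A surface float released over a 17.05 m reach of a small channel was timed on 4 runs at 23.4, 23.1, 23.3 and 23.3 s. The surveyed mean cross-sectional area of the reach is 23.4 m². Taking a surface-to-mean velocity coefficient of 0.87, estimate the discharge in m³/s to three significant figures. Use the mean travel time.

t̄ = (23.4 + 23.1 + 23.3 + 23.3) / 4 = 23.275 s
v_surface = L / t̄ = 17.05 / 23.275 = 0.7325 m/s
v_mean = 0.87 × 0.7325 = 0.6373 m/s
Q = A × v_mean = 23.4 × 0.6373 = 14.91 m³/s

14.9 m³/s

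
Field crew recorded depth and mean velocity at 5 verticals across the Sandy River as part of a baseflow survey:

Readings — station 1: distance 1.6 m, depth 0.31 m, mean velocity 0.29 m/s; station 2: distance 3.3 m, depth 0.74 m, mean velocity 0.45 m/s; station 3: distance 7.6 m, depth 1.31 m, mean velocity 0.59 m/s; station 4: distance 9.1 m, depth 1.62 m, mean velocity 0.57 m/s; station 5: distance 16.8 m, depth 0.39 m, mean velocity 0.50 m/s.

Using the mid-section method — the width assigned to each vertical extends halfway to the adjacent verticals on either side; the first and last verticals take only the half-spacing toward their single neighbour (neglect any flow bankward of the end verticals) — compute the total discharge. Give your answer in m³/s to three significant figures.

w_1 = (3.3 − 1.6)/2 = 0.85 m; q_1 = 0.29 × 0.31 × 0.85 = 0.07642 m³/s
w_2 = (7.6 − 1.6)/2 = 3 m; q_2 = 0.45 × 0.74 × 3 = 0.9990 m³/s
w_3 = (9.1 − 3.3)/2 = 2.9 m; q_3 = 0.59 × 1.31 × 2.9 = 2.241 m³/s
w_4 = (16.8 − 7.6)/2 = 4.6 m; q_4 = 0.57 × 1.62 × 4.6 = 4.248 m³/s
w_5 = (16.8 − 9.1)/2 = 3.85 m; q_5 = 0.50 × 0.39 × 3.85 = 0.7508 m³/s
Q = Σ qᵢ = 8.315 m³/s

8.32 m³/s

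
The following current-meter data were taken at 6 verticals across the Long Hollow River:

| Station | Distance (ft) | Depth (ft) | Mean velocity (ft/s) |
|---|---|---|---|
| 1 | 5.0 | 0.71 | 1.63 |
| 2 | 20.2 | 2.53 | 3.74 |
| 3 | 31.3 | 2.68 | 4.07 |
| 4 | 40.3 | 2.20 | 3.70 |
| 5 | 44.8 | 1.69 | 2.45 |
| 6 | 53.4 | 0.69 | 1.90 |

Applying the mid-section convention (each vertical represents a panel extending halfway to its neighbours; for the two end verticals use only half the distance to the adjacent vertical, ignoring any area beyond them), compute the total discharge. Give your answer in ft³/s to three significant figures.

331 ft³/s

w_1 = (20.2 − 5.0)/2 = 7.6 ft; q_1 = 1.63 × 0.71 × 7.6 = 8.795 ft³/s
w_2 = (31.3 − 5.0)/2 = 13.15 ft; q_2 = 3.74 × 2.53 × 13.15 = 124.4 ft³/s
w_3 = (40.3 − 20.2)/2 = 10.05 ft; q_3 = 4.07 × 2.68 × 10.05 = 109.6 ft³/s
w_4 = (44.8 − 31.3)/2 = 6.75 ft; q_4 = 3.70 × 2.20 × 6.75 = 54.95 ft³/s
w_5 = (53.4 − 40.3)/2 = 6.55 ft; q_5 = 2.45 × 1.69 × 6.55 = 27.12 ft³/s
w_6 = (53.4 − 44.8)/2 = 4.3 ft; q_6 = 1.90 × 0.69 × 4.3 = 5.637 ft³/s
Q = Σ qᵢ = 330.5 ft³/s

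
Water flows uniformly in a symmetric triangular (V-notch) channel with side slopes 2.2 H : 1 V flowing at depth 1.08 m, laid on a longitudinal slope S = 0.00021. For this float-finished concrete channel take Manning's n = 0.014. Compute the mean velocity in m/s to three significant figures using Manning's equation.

0.645 m/s

A = z·y² = 2.2×1.08² = 2.566 m²
P = 2y√(1+z²) = 2×1.08×√(1+2.2²) = 5.220 m
R = A/P = 2.566/5.220 = 0.4916 m
Q = (1/n)·A·R^(2/3)·S^(1/2) = (1/0.014) × 2.566 × 0.4916^(2/3) × 0.00021^(1/2) = 1.654 m³/s
V = Q/A = 1.654/2.566 = 0.6447 m/s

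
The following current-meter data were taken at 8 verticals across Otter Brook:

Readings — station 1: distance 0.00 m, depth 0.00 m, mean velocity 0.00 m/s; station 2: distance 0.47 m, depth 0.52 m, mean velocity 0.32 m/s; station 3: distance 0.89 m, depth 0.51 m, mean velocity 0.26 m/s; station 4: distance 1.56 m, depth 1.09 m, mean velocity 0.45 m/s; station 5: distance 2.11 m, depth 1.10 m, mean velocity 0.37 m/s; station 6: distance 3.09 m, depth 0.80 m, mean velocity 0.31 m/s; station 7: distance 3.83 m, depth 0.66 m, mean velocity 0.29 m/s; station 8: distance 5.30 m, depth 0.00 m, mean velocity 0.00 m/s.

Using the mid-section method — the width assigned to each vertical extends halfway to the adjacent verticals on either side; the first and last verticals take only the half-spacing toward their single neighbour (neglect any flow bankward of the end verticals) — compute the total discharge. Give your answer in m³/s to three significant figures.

w_2 = (0.89 − 0.00)/2 = 0.445 m; q_2 = 0.32 × 0.52 × 0.445 = 0.07405 m³/s
w_3 = (1.56 − 0.47)/2 = 0.545 m; q_3 = 0.26 × 0.51 × 0.545 = 0.07227 m³/s
w_4 = (2.11 − 0.89)/2 = 0.61 m; q_4 = 0.45 × 1.09 × 0.61 = 0.2992 m³/s
w_5 = (3.09 − 1.56)/2 = 0.765 m; q_5 = 0.37 × 1.10 × 0.765 = 0.3114 m³/s
w_6 = (3.83 − 2.11)/2 = 0.86 m; q_6 = 0.31 × 0.80 × 0.86 = 0.2133 m³/s
w_7 = (5.30 − 3.09)/2 = 1.105 m; q_7 = 0.29 × 0.66 × 1.105 = 0.2115 m³/s
Stations 1, 8 contribute zero (depth or velocity is 0).
Q = Σ qᵢ = 1.182 m³/s

1.18 m³/s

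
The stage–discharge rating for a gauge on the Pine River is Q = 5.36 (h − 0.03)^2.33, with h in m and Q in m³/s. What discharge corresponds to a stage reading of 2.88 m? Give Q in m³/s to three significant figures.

Q = 5.36 × (2.88 − 0.03)^2.33 = 5.36 × 2.85^2.33 = 61.51 m³/s

61.5 m³/s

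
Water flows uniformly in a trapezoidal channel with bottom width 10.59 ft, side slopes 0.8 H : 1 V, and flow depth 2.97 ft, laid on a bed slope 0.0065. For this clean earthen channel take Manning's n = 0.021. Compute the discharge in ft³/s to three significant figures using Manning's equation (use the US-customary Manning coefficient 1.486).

A = (b + z·y)·y = (10.59 + 0.8×2.97)×2.97 = 38.51 ft²
P = b + 2y√(1+z²) = 10.59 + 2×2.97×√(1+0.8²) = 18.20 ft
R = A/P = 38.51/18.20 = 2.116 ft
Q = (1.486/n)·A·R^(2/3)·S^(1/2) = (1.486/0.021) × 38.51 × 2.116^(2/3) × 0.0065^(1/2) = 362.1 ft³/s

362 ft³/s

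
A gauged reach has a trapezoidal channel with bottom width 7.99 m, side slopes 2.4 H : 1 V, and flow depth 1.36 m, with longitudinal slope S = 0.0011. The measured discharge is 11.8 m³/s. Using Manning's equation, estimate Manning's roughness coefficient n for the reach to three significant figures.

0.0435

A = (b + z·y)·y = (7.99 + 2.4×1.36)×1.36 = 15.31 m²
P = b + 2y√(1+z²) = 7.99 + 2×1.36×√(1+2.4²) = 15.06 m
R = A/P = 15.31/15.06 = 1.016 m
n = (1/Q)·A·R^(2/3)·S^(1/2) = (1/11.8) × 15.31 × 1.011 × 0.03317 = 0.04348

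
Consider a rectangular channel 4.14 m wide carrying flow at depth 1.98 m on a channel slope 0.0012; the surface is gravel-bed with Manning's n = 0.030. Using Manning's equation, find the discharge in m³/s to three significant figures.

A = b·y = 4.14 × 1.98 = 8.197 m²
P = b + 2y = 4.14 + 2×1.98 = 8.100 m
R = A/P = 8.197/8.100 = 1.012 m
Q = (1/n)·A·R^(2/3)·S^(1/2) = (1/0.030) × 8.197 × 1.012^(2/3) × 0.0012^(1/2) = 9.541 m³/s

9.54 m³/s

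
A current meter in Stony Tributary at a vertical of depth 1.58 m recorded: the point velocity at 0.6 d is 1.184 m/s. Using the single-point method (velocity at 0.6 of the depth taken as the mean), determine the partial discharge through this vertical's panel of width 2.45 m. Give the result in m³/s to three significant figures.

4.58 m³/s

v̄ = v₀.₆ = 1.184 m/s
q = v̄ × d × w = 1.184 × 1.58 × 2.45 = 4.583 m³/s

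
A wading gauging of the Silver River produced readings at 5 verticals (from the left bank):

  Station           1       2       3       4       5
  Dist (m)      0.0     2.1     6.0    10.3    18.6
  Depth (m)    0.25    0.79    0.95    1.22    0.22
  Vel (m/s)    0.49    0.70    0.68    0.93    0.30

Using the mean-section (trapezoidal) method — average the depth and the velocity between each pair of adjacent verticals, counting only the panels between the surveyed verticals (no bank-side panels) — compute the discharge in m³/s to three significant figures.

10.4 m³/s

Panel 1-2: Δb = 2.1 m, d̄ = (0.25+0.79)/2 = 0.52, v̄ = (0.49+0.70)/2 = 0.595 → q = 2.1×0.52×0.595 = 0.6497 m³/s
Panel 2-3: Δb = 3.9 m, d̄ = (0.79+0.95)/2 = 0.87, v̄ = (0.70+0.68)/2 = 0.69 → q = 3.9×0.87×0.69 = 2.341 m³/s
Panel 3-4: Δb = 4.3 m, d̄ = (0.95+1.22)/2 = 1.085, v̄ = (0.68+0.93)/2 = 0.805 → q = 4.3×1.085×0.805 = 3.756 m³/s
Panel 4-5: Δb = 8.3 m, d̄ = (1.22+0.22)/2 = 0.72, v̄ = (0.93+0.30)/2 = 0.615 → q = 8.3×0.72×0.615 = 3.675 m³/s
Q = Σ q = 10.42 m³/s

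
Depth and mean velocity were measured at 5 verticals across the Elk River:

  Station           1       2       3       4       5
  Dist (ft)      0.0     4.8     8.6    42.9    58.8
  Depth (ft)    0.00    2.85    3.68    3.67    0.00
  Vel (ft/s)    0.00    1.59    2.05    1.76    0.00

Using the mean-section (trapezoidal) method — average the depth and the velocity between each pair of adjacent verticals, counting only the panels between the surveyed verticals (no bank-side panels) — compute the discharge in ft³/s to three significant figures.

294 ft³/s

Panel 1-2: Δb = 4.8 ft, d̄ = (0.00+2.85)/2 = 1.425, v̄ = (0.00+1.59)/2 = 0.795 → q = 4.8×1.425×0.795 = 5.438 ft³/s
Panel 2-3: Δb = 3.8 ft, d̄ = (2.85+3.68)/2 = 3.265, v̄ = (1.59+2.05)/2 = 1.82 → q = 3.8×3.265×1.82 = 22.58 ft³/s
Panel 3-4: Δb = 34.3 ft, d̄ = (3.68+3.67)/2 = 3.675, v̄ = (2.05+1.76)/2 = 1.905 → q = 34.3×3.675×1.905 = 240.1 ft³/s
Panel 4-5: Δb = 15.9 ft, d̄ = (3.67+0.00)/2 = 1.835, v̄ = (1.76+0.00)/2 = 0.88 → q = 15.9×1.835×0.88 = 25.68 ft³/s
Q = Σ q = 293.8 ft³/s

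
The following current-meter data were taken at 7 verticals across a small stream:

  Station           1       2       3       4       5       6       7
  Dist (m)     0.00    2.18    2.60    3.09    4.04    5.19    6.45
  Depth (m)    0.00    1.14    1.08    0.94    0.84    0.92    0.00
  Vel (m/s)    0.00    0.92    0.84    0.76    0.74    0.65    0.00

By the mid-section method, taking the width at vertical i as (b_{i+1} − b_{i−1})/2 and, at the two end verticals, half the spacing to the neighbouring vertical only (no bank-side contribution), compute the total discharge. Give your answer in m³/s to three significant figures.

3.66 m³/s

w_2 = (2.60 − 0.00)/2 = 1.3 m; q_2 = 0.92 × 1.14 × 1.3 = 1.363 m³/s
w_3 = (3.09 − 2.18)/2 = 0.455 m; q_3 = 0.84 × 1.08 × 0.455 = 0.4128 m³/s
w_4 = (4.04 − 2.60)/2 = 0.72 m; q_4 = 0.76 × 0.94 × 0.72 = 0.5144 m³/s
w_5 = (5.19 − 3.09)/2 = 1.05 m; q_5 = 0.74 × 0.84 × 1.05 = 0.6527 m³/s
w_6 = (6.45 − 4.04)/2 = 1.205 m; q_6 = 0.65 × 0.92 × 1.205 = 0.7206 m³/s
Stations 1, 7 contribute zero (depth or velocity is 0).
Q = Σ qᵢ = 3.664 m³/s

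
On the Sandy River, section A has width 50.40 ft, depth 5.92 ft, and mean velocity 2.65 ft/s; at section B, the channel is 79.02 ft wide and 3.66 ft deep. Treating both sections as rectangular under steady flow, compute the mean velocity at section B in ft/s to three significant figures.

2.73 ft/s

Q = A₁V₁ = (50.40×5.92) × 2.65 = 790.7 ft³/s
A₂ = 79.02 × 3.66 = 289.2 ft²
V₂ = Q/A₂ = 790.7/289.2 = 2.734 ft/s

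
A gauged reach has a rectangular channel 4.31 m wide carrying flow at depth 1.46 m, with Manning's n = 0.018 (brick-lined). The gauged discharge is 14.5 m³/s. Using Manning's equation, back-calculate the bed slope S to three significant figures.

A = b·y = 4.31 × 1.46 = 6.293 m²
P = b + 2y = 4.31 + 2×1.46 = 7.230 m
R = A/P = 6.293/7.230 = 0.8703 m
S = (Q·n / (1·A·R^(2/3)))² = (14.5×0.018 / (1×6.293×0.9116))² = 0.002070

0.00207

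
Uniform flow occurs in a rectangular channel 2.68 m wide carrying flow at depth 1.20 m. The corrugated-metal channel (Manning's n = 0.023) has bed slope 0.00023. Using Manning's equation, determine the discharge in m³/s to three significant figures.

A = b·y = 2.68 × 1.20 = 3.216 m²
P = b + 2y = 2.68 + 2×1.20 = 5.080 m
R = A/P = 3.216/5.080 = 0.6331 m
Q = (1/n)·A·R^(2/3)·S^(1/2) = (1/0.023) × 3.216 × 0.6331^(2/3) × 0.00023^(1/2) = 1.563 m³/s

1.56 m³/s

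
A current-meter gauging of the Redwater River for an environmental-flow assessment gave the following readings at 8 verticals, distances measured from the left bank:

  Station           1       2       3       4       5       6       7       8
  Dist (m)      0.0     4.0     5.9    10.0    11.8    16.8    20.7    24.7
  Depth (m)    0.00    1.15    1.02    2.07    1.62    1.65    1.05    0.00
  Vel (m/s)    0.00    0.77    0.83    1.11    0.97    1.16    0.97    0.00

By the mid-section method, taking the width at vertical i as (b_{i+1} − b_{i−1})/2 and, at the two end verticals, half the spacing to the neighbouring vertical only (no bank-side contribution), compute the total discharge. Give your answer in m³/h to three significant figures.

w_2 = (5.9 − 0.0)/2 = 2.95 m; q_2 = 0.77 × 1.15 × 2.95 = 2.612 m³/s
w_3 = (10.0 − 4.0)/2 = 3 m; q_3 = 0.83 × 1.02 × 3 = 2.540 m³/s
w_4 = (11.8 − 5.9)/2 = 2.95 m; q_4 = 1.11 × 2.07 × 2.95 = 6.778 m³/s
w_5 = (16.8 − 10.0)/2 = 3.4 m; q_5 = 0.97 × 1.62 × 3.4 = 5.343 m³/s
w_6 = (20.7 − 11.8)/2 = 4.45 m; q_6 = 1.16 × 1.65 × 4.45 = 8.517 m³/s
w_7 = (24.7 − 16.8)/2 = 3.95 m; q_7 = 0.97 × 1.05 × 3.95 = 4.023 m³/s
Stations 1, 8 contribute zero (depth or velocity is 0).
Q = Σ qᵢ = 29.81 m³/s
= 29.81 × 3600 = 107300 m³/h

107000 m³/h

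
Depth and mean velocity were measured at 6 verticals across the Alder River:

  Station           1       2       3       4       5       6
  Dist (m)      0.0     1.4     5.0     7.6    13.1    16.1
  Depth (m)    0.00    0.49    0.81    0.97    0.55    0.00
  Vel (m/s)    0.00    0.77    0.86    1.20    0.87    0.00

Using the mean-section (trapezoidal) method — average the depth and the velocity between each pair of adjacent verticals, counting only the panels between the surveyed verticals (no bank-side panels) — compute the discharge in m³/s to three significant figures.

Panel 1-2: Δb = 1.4 m, d̄ = (0.00+0.49)/2 = 0.245, v̄ = (0.00+0.77)/2 = 0.385 → q = 1.4×0.245×0.385 = 0.1321 m³/s
Panel 2-3: Δb = 3.6 m, d̄ = (0.49+0.81)/2 = 0.65, v̄ = (0.77+0.86)/2 = 0.815 → q = 3.6×0.65×0.815 = 1.907 m³/s
Panel 3-4: Δb = 2.6 m, d̄ = (0.81+0.97)/2 = 0.89, v̄ = (0.86+1.20)/2 = 1.03 → q = 2.6×0.89×1.03 = 2.383 m³/s
Panel 4-5: Δb = 5.5 m, d̄ = (0.97+0.55)/2 = 0.76, v̄ = (1.20+0.87)/2 = 1.035 → q = 5.5×0.76×1.035 = 4.326 m³/s
Panel 5-6: Δb = 3 m, d̄ = (0.55+0.00)/2 = 0.275, v̄ = (0.87+0.00)/2 = 0.435 → q = 3×0.275×0.435 = 0.3589 m³/s
Q = Σ q = 9.108 m³/s

9.11 m³/s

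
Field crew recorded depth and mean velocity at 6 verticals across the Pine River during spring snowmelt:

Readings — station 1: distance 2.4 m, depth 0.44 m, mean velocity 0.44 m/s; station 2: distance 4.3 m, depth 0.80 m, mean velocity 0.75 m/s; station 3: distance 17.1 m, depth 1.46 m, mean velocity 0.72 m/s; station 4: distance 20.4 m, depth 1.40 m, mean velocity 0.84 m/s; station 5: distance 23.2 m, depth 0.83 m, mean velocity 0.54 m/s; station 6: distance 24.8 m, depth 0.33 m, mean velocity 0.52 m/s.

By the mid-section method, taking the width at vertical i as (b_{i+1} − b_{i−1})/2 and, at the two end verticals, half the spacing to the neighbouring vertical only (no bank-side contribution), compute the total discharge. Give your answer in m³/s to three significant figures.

w_1 = (4.3 − 2.4)/2 = 0.95 m; q_1 = 0.44 × 0.44 × 0.95 = 0.1839 m³/s
w_2 = (17.1 − 2.4)/2 = 7.35 m; q_2 = 0.75 × 0.80 × 7.35 = 4.410 m³/s
w_3 = (20.4 − 4.3)/2 = 8.05 m; q_3 = 0.72 × 1.46 × 8.05 = 8.462 m³/s
w_4 = (23.2 − 17.1)/2 = 3.05 m; q_4 = 0.84 × 1.40 × 3.05 = 3.587 m³/s
w_5 = (24.8 − 20.4)/2 = 2.2 m; q_5 = 0.54 × 0.83 × 2.2 = 0.9860 m³/s
w_6 = (24.8 − 23.2)/2 = 0.8 m; q_6 = 0.52 × 0.33 × 0.8 = 0.1373 m³/s
Q = Σ qᵢ = 17.77 m³/s

17.8 m³/s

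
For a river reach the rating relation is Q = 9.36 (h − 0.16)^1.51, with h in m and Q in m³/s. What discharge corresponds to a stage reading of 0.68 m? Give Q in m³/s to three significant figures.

Q = 9.36 × (0.68 − 0.16)^1.51 = 9.36 × 0.52^1.51 = 3.487 m³/s

3.49 m³/s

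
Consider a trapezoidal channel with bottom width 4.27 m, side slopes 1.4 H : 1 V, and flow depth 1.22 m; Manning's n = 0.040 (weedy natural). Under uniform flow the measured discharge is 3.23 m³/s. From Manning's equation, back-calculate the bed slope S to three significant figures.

A = (b + z·y)·y = (4.27 + 1.4×1.22)×1.22 = 7.293 m²
P = b + 2y√(1+z²) = 4.27 + 2×1.22×√(1+1.4²) = 8.468 m
R = A/P = 7.293/8.468 = 0.8613 m
S = (Q·n / (1·A·R^(2/3)))² = (3.23×0.040 / (1×7.293×0.9052))² = 0.0003830

0.000383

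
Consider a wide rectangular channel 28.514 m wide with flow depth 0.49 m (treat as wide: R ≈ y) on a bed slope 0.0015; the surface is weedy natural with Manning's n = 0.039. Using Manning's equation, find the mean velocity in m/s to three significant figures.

A = b·y = 28.514 × 0.49 = 13.97 m²
Wide channel: R ≈ y = 0.49 m
Q = (1/n)·A·R^(2/3)·S^(1/2) = (1/0.039) × 13.97 × 0.4900^(2/3) × 0.0015^(1/2) = 8.624 m³/s
V = Q/A = 8.624/13.97 = 0.6172 m/s

0.617 m/s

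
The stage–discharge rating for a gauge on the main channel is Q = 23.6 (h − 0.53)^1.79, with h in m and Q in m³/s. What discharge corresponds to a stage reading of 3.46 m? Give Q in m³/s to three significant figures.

Q = 23.6 × (3.46 − 0.53)^1.79 = 23.6 × 2.93^1.79 = 161.7 m³/s

162 m³/s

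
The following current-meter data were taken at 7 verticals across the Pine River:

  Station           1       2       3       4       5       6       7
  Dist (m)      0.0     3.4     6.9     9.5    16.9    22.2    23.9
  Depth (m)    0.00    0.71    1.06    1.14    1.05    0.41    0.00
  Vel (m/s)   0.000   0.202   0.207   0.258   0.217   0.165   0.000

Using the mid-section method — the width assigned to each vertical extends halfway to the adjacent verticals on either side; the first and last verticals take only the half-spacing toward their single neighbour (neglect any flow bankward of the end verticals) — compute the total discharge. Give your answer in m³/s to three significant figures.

w_2 = (6.9 − 0.0)/2 = 3.45 m; q_2 = 0.202 × 0.71 × 3.45 = 0.4948 m³/s
w_3 = (9.5 − 3.4)/2 = 3.05 m; q_3 = 0.207 × 1.06 × 3.05 = 0.6692 m³/s
w_4 = (16.9 − 6.9)/2 = 5 m; q_4 = 0.258 × 1.14 × 5 = 1.471 m³/s
w_5 = (22.2 − 9.5)/2 = 6.35 m; q_5 = 0.217 × 1.05 × 6.35 = 1.447 m³/s
w_6 = (23.9 − 16.9)/2 = 3.5 m; q_6 = 0.165 × 0.41 × 3.5 = 0.2368 m³/s
Stations 1, 7 contribute zero (depth or velocity is 0).
Q = Σ qᵢ = 4.318 m³/s

4.32 m³/s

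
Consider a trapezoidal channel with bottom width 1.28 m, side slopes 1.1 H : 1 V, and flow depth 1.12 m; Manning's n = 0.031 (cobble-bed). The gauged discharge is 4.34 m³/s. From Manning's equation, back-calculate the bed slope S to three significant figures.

A = (b + z·y)·y = (1.28 + 1.1×1.12)×1.12 = 2.813 m²
P = b + 2y√(1+z²) = 1.28 + 2×1.12×√(1+1.1²) = 4.610 m
R = A/P = 2.813/4.610 = 0.6103 m
S = (Q·n / (1·A·R^(2/3)))² = (4.34×0.031 / (1×2.813×0.7195))² = 0.004418

0.00442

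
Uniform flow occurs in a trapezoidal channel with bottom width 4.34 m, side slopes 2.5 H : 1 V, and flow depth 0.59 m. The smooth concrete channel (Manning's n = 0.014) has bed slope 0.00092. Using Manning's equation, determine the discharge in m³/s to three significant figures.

A = (b + z·y)·y = (4.34 + 2.5×0.59)×0.59 = 3.431 m²
P = b + 2y√(1+z²) = 4.34 + 2×0.59×√(1+2.5²) = 7.517 m
R = A/P = 3.431/7.517 = 0.4564 m
Q = (1/n)·A·R^(2/3)·S^(1/2) = (1/0.014) × 3.431 × 0.4564^(2/3) × 0.00092^(1/2) = 4.406 m³/s

4.41 m³/s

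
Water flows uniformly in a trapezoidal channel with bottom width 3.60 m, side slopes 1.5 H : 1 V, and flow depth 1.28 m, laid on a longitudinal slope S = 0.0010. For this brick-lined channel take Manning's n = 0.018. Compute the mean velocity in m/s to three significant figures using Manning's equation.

A = (b + z·y)·y = (3.60 + 1.5×1.28)×1.28 = 7.066 m²
P = b + 2y√(1+z²) = 3.60 + 2×1.28×√(1+1.5²) = 8.215 m
R = A/P = 7.066/8.215 = 0.8601 m
Q = (1/n)·A·R^(2/3)·S^(1/2) = (1/0.018) × 7.066 × 0.8601^(2/3) × 0.0010^(1/2) = 11.23 m³/s
V = Q/A = 11.23/7.066 = 1.589 m/s

1.59 m/s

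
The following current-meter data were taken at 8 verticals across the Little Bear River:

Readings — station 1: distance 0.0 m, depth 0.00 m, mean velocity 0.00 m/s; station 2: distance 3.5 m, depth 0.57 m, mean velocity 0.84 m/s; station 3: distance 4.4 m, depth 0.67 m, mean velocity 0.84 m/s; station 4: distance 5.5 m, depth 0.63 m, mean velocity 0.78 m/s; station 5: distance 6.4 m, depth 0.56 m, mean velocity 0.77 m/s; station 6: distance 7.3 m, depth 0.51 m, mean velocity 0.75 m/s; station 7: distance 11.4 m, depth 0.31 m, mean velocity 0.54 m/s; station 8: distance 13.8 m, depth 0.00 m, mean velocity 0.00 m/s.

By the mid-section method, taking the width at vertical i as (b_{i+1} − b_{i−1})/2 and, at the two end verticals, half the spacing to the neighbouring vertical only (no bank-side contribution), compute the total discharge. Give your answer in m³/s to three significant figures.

4.00 m³/s

w_2 = (4.4 − 0.0)/2 = 2.2 m; q_2 = 0.84 × 0.57 × 2.2 = 1.053 m³/s
w_3 = (5.5 − 3.5)/2 = 1 m; q_3 = 0.84 × 0.67 × 1 = 0.5628 m³/s
w_4 = (6.4 − 4.4)/2 = 1 m; q_4 = 0.78 × 0.63 × 1 = 0.4914 m³/s
w_5 = (7.3 − 5.5)/2 = 0.9 m; q_5 = 0.77 × 0.56 × 0.9 = 0.3881 m³/s
w_6 = (11.4 − 6.4)/2 = 2.5 m; q_6 = 0.75 × 0.51 × 2.5 = 0.9563 m³/s
w_7 = (13.8 − 7.3)/2 = 3.25 m; q_7 = 0.54 × 0.31 × 3.25 = 0.5441 m³/s
Stations 1, 8 contribute zero (depth or velocity is 0).
Q = Σ qᵢ = 3.996 m³/s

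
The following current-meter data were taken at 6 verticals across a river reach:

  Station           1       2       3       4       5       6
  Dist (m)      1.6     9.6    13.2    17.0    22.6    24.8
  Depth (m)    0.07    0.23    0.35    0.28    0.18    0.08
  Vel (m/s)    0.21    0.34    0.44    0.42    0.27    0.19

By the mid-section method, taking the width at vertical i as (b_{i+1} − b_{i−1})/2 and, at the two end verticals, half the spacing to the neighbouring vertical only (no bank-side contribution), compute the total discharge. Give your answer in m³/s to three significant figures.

w_1 = (9.6 − 1.6)/2 = 4 m; q_1 = 0.21 × 0.07 × 4 = 0.05880 m³/s
w_2 = (13.2 − 1.6)/2 = 5.8 m; q_2 = 0.34 × 0.23 × 5.8 = 0.4536 m³/s
w_3 = (17.0 − 9.6)/2 = 3.7 m; q_3 = 0.44 × 0.35 × 3.7 = 0.5698 m³/s
w_4 = (22.6 − 13.2)/2 = 4.7 m; q_4 = 0.42 × 0.28 × 4.7 = 0.5527 m³/s
w_5 = (24.8 − 17.0)/2 = 3.9 m; q_5 = 0.27 × 0.18 × 3.9 = 0.1895 m³/s
w_6 = (24.8 − 22.6)/2 = 1.1 m; q_6 = 0.19 × 0.08 × 1.1 = 0.01672 m³/s
Q = Σ qᵢ = 1.841 m³/s

1.84 m³/s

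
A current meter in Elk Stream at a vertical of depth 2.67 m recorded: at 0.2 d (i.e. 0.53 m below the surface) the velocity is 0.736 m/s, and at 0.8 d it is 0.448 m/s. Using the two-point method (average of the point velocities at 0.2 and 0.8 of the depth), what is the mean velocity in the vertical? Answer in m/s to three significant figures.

v̄ = (0.736 + 0.448) / 2 = 0.5920 m/s

0.592 m/s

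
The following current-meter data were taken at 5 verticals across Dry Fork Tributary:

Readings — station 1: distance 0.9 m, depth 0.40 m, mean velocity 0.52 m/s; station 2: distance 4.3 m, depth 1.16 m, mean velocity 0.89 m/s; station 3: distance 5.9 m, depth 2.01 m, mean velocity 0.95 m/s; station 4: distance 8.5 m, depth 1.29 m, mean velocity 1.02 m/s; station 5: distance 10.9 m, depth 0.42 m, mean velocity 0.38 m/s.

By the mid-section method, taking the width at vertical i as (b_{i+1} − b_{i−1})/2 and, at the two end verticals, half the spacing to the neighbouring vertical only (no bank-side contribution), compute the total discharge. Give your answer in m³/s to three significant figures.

w_1 = (4.3 − 0.9)/2 = 1.7 m; q_1 = 0.52 × 0.40 × 1.7 = 0.3536 m³/s
w_2 = (5.9 − 0.9)/2 = 2.5 m; q_2 = 0.89 × 1.16 × 2.5 = 2.581 m³/s
w_3 = (8.5 − 4.3)/2 = 2.1 m; q_3 = 0.95 × 2.01 × 2.1 = 4.010 m³/s
w_4 = (10.9 − 5.9)/2 = 2.5 m; q_4 = 1.02 × 1.29 × 2.5 = 3.290 m³/s
w_5 = (10.9 − 8.5)/2 = 1.2 m; q_5 = 0.38 × 0.42 × 1.2 = 0.1915 m³/s
Q = Σ qᵢ = 10.43 m³/s

10.4 m³/s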